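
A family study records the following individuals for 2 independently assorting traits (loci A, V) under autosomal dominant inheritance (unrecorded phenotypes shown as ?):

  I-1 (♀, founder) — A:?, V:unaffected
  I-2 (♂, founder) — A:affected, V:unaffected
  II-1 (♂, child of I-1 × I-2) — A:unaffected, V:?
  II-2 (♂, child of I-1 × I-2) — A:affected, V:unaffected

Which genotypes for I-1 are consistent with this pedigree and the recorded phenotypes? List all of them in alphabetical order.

A/I-1 ? ·: aa|Aa
A/I-2 aff ·: Aa
A/II-1 un I-1×I-2: aa
A/II-2 aff I-1×I-2: Aa|AA
⇒ A over [I-1,I-2,II-1,II-2]: 3 consistent
V/I-1 un ·: vv
V/I-2 un ·: vv
V/II-1 ? I-1×I-2: vv
V/II-2 un I-1×I-2: vv
⇒ V over [I-1,I-2,II-1,II-2]: 1 consistent

I-1 ∈ {Aa vv, aa vv}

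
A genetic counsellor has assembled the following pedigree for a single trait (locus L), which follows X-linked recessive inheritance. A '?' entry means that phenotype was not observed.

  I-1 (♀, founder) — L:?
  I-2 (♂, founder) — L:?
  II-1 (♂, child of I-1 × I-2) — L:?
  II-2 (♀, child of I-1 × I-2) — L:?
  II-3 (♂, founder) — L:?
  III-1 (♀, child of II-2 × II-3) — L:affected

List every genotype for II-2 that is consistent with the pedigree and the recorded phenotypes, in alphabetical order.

L/I-1 ? ·: X^LX^L|X^LX^l|X^lX^l
L/I-2 ? ·: X^LY|X^lY
L/II-1 ? I-1×I-2: X^LY|X^lY
L/II-2 ? I-1×I-2: X^LX^l|X^lX^l
L/II-3 ? ·: X^lY
L/III-1 aff II-2×II-3: X^lX^l
⇒ L over [I-1,I-2,II-1,II-2,II-3,III-1]: 9 consistent

II-2 ∈ {X^LX^l, X^lX^l}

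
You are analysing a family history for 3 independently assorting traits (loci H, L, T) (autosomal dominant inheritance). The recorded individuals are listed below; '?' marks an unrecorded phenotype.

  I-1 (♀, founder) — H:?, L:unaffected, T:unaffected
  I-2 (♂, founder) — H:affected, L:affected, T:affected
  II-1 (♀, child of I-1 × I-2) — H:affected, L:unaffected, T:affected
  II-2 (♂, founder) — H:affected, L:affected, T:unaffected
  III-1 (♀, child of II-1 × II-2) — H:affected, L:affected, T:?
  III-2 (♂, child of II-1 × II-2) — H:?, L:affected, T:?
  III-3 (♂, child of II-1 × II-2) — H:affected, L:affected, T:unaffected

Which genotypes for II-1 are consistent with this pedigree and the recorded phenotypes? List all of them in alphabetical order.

H/I-1 ? ·: hh|Hh|HH
H/I-2 aff ·: Hh|HH
H/II-1 aff I-1×I-2: Hh|HH
H/II-2 aff ·: Hh|HH
H/III-1 aff II-1×II-2: Hh|HH
H/III-2 ? II-1×II-2: hh|Hh|HH
H/III-3 aff II-1×II-2: Hh|HH
⇒ H over [I-1,I-2,II-1,II-2,III-1,III-2,III-3]: 136 consistent
L/I-1 un ·: ll
L/I-2 aff ·: Ll
L/II-1 un I-1×I-2: ll
L/II-2 aff ·: Ll|LL
L/III-1 aff II-1×II-2: Ll
L/III-2 aff II-1×II-2: Ll
L/III-3 aff II-1×II-2: Ll
⇒ L over [I-1,I-2,II-1,II-2,III-1,III-2,III-3]: 2 consistent
T/I-1 un ·: tt
T/I-2 aff ·: Tt|TT
T/II-1 aff I-1×I-2: Tt
T/II-2 un ·: tt
T/III-1 ? II-1×II-2: tt|Tt
T/III-2 ? II-1×II-2: tt|Tt
T/III-3 un II-1×II-2: tt
⇒ T over [I-1,I-2,II-1,II-2,III-1,III-2,III-3]: 8 consistent

II-1 ∈ {HH ll Tt, Hh ll Tt}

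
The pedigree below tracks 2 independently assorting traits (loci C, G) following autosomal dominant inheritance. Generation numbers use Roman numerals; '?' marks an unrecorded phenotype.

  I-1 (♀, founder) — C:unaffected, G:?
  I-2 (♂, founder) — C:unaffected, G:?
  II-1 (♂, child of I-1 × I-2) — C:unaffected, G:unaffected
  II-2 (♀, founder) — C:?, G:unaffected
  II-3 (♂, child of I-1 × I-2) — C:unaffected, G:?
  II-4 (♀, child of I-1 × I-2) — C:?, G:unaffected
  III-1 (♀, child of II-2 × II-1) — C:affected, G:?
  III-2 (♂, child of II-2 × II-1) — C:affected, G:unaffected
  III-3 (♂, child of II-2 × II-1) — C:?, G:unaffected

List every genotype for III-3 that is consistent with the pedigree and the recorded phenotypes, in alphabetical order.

C/I-1 un ·: cc
C/I-2 un ·: cc
C/II-1 un I-1×I-2: cc
C/II-2 ? ·: Cc|CC
C/II-3 un I-1×I-2: cc
C/II-4 ? I-1×I-2: cc
C/III-1 aff II-2×II-1: Cc
C/III-2 aff II-2×II-1: Cc
C/III-3 ? II-2×II-1: cc|Cc
⇒ C over [I-1,I-2,II-1,II-2,II-3,II-4,III-1,III-2,III-3]: 3 consistent
G/I-1 ? ·: gg|Gg
G/I-2 ? ·: gg|Gg
G/II-1 un I-1×I-2: gg
G/II-2 un ·: gg
G/II-3 ? I-1×I-2: gg|Gg|GG
G/II-4 un I-1×I-2: gg
G/III-1 ? II-2×II-1: gg
G/III-2 un II-2×II-1: gg
G/III-3 un II-2×II-1: gg
⇒ G over [I-1,I-2,II-1,II-2,II-3,II-4,III-1,III-2,III-3]: 8 consistent

III-3 ∈ {Cc gg, cc gg}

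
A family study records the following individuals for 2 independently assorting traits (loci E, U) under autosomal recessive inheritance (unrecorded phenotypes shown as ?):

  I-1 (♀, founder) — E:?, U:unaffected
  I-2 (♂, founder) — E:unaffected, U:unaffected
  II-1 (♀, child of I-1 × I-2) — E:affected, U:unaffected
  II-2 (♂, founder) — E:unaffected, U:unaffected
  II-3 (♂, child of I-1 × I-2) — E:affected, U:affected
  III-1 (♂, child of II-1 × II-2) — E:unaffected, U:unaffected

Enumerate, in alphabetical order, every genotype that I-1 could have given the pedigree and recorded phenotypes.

I-1 ∈ {Ee Uu, ee Uu}

E/I-1 ? ·: Ee|ee
E/I-2 un ·: Ee
E/II-1 aff I-1×I-2: ee
E/II-2 un ·: EE|Ee
E/II-3 aff I-1×I-2: ee
E/III-1 un II-1×II-2: Ee
⇒ E over [I-1,I-2,II-1,II-2,II-3,III-1]: 4 consistent
U/I-1 un ·: Uu
U/I-2 un ·: Uu
U/II-1 un I-1×I-2: UU|Uu
U/II-2 un ·: UU|Uu
U/II-3 aff I-1×I-2: uu
U/III-1 un II-1×II-2: UU|Uu
⇒ U over [I-1,I-2,II-1,II-2,II-3,III-1]: 7 consistent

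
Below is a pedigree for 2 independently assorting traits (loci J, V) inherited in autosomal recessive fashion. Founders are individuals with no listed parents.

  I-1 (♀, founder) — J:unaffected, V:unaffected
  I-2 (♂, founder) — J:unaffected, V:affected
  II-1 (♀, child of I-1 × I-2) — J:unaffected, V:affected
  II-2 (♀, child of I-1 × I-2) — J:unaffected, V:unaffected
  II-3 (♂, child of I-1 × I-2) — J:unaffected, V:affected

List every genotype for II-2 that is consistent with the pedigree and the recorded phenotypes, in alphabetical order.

II-2 ∈ {JJ Vv, Jj Vv}

J/I-1 un ·: JJ|Jj
J/I-2 un ·: JJ|Jj
J/II-1 un I-1×I-2: JJ|Jj
J/II-2 un I-1×I-2: JJ|Jj
J/II-3 un I-1×I-2: JJ|Jj
⇒ J over [I-1,I-2,II-1,II-2,II-3]: 25 consistent
V/I-1 un ·: Vv
V/I-2 aff ·: vv
V/II-1 aff I-1×I-2: vv
V/II-2 un I-1×I-2: Vv
V/II-3 aff I-1×I-2: vv
⇒ V over [I-1,I-2,II-1,II-2,II-3]: 1 consistent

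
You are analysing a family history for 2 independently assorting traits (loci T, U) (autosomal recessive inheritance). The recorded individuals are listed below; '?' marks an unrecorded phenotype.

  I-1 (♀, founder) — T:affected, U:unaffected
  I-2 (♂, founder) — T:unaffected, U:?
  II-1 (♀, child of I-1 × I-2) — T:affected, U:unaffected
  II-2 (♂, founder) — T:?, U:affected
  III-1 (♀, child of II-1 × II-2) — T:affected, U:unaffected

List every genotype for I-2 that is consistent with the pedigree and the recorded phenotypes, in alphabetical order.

T/I-1 aff ·: tt
T/I-2 un ·: Tt
T/II-1 aff I-1×I-2: tt
T/II-2 ? ·: Tt|tt
T/III-1 aff II-1×II-2: tt
⇒ T over [I-1,I-2,II-1,II-2,III-1]: 2 consistent
U/I-1 un ·: UU|Uu
U/I-2 ? ·: UU|Uu|uu
U/II-1 un I-1×I-2: UU|Uu
U/II-2 aff ·: uu
U/III-1 un II-1×II-2: Uu
⇒ U over [I-1,I-2,II-1,II-2,III-1]: 9 consistent

I-2 ∈ {Tt UU, Tt Uu, Tt uu}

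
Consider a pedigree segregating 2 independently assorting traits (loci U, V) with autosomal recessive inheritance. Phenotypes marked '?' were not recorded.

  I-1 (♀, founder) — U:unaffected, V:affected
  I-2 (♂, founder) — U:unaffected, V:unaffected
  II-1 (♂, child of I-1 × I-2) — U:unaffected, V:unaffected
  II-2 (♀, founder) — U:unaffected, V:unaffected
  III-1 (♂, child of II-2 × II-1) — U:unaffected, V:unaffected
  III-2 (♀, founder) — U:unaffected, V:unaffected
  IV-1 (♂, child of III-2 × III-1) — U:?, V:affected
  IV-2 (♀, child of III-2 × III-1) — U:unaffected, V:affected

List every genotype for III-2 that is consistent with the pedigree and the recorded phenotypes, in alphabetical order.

U/I-1 un ·: UU|Uu
U/I-2 un ·: UU|Uu
U/II-1 un I-1×I-2: UU|Uu
U/II-2 un ·: UU|Uu
U/III-1 un II-2×II-1: UU|Uu
U/III-2 un ·: UU|Uu
U/IV-1 ? III-2×III-1: UU|Uu|uu
U/IV-2 un III-2×III-1: UU|Uu
⇒ U over [I-1,I-2,II-1,II-2,III-1,III-2,IV-1,IV-2]: 170 consistent
V/I-1 aff ·: vv
V/I-2 un ·: VV|Vv
V/II-1 un I-1×I-2: Vv
V/II-2 un ·: VV|Vv
V/III-1 un II-2×II-1: Vv
V/III-2 un ·: Vv
V/IV-1 aff III-2×III-1: vv
V/IV-2 aff III-2×III-1: vv
⇒ V over [I-1,I-2,II-1,II-2,III-1,III-2,IV-1,IV-2]: 4 consistent

III-2 ∈ {UU Vv, Uu Vv}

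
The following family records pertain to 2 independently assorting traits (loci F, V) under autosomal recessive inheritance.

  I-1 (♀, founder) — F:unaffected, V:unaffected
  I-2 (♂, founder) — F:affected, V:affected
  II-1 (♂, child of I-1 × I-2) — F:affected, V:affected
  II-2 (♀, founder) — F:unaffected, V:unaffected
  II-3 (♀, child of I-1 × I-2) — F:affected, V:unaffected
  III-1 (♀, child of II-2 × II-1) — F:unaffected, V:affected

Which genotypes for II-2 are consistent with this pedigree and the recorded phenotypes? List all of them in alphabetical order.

II-2 ∈ {FF Vv, Ff Vv}

F/I-1 un ·: Ff
F/I-2 aff ·: ff
F/II-1 aff I-1×I-2: ff
F/II-2 un ·: FF|Ff
F/II-3 aff I-1×I-2: ff
F/III-1 un II-2×II-1: Ff
⇒ F over [I-1,I-2,II-1,II-2,II-3,III-1]: 2 consistent
V/I-1 un ·: Vv
V/I-2 aff ·: vv
V/II-1 aff I-1×I-2: vv
V/II-2 un ·: Vv
V/II-3 un I-1×I-2: Vv
V/III-1 aff II-2×II-1: vv
⇒ V over [I-1,I-2,II-1,II-2,II-3,III-1]: 1 consistent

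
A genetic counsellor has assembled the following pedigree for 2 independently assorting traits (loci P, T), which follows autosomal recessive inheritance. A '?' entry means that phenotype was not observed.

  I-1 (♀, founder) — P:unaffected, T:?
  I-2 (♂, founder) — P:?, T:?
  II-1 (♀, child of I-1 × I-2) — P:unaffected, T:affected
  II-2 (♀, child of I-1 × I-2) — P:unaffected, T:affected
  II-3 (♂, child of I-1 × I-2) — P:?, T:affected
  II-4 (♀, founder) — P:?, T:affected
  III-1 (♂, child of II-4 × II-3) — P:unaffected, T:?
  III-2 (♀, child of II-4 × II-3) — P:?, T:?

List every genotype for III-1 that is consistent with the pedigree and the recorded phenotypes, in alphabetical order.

III-1 ∈ {PP tt, Pp tt}

P/I-1 un ·: PP|Pp
P/I-2 ? ·: PP|Pp|pp
P/II-1 un I-1×I-2: PP|Pp
P/II-2 un I-1×I-2: PP|Pp
P/II-3 ? I-1×I-2: PP|Pp|pp
P/II-4 ? ·: PP|Pp|pp
P/III-1 un II-4×II-3: PP|Pp
P/III-2 ? II-4×II-3: PP|Pp|pp
⇒ P over [I-1,I-2,II-1,II-2,II-3,II-4,III-1,III-2]: 261 consistent
T/I-1 ? ·: Tt|tt
T/I-2 ? ·: Tt|tt
T/II-1 aff I-1×I-2: tt
T/II-2 aff I-1×I-2: tt
T/II-3 aff I-1×I-2: tt
T/II-4 aff ·: tt
T/III-1 ? II-4×II-3: tt
T/III-2 ? II-4×II-3: tt
⇒ T over [I-1,I-2,II-1,II-2,II-3,II-4,III-1,III-2]: 4 consistent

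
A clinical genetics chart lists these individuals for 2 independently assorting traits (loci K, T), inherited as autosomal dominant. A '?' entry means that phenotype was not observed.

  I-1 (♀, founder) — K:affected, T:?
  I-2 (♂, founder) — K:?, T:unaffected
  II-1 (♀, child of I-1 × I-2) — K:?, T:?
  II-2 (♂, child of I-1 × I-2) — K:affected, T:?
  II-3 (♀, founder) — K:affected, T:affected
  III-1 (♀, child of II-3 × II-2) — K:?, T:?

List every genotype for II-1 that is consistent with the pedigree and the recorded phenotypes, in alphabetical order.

II-1 ∈ {KK Tt, KK tt, Kk Tt, Kk tt, kk Tt, kk tt}

K/I-1 aff ·: Kk|KK
K/I-2 ? ·: kk|Kk|KK
K/II-1 ? I-1×I-2: kk|Kk|KK
K/II-2 aff I-1×I-2: Kk|KK
K/II-3 aff ·: Kk|KK
K/III-1 ? II-3×II-2: kk|Kk|KK
⇒ K over [I-1,I-2,II-1,II-2,II-3,III-1]: 74 consistent
T/I-1 ? ·: tt|Tt|TT
T/I-2 un ·: tt
T/II-1 ? I-1×I-2: tt|Tt
T/II-2 ? I-1×I-2: tt|Tt
T/II-3 aff ·: Tt|TT
T/III-1 ? II-3×II-2: tt|Tt|TT
⇒ T over [I-1,I-2,II-1,II-2,II-3,III-1]: 24 consistent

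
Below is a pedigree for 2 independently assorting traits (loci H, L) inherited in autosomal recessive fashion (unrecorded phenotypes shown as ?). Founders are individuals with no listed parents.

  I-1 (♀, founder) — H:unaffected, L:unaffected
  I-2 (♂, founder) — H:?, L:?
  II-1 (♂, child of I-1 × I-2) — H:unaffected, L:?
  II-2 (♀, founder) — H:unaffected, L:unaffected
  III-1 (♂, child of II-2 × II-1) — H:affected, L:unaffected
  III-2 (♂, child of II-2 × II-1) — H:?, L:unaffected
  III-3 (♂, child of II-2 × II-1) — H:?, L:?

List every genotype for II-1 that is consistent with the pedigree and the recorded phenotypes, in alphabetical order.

II-1 ∈ {Hh LL, Hh Ll, Hh ll}

H/I-1 un ·: HH|Hh
H/I-2 ? ·: HH|Hh|hh
H/II-1 un I-1×I-2: Hh
H/II-2 un ·: Hh
H/III-1 aff II-2×II-1: hh
H/III-2 ? II-2×II-1: HH|Hh|hh
H/III-3 ? II-2×II-1: HH|Hh|hh
⇒ H over [I-1,I-2,II-1,II-2,III-1,III-2,III-3]: 45 consistent
L/I-1 un ·: LL|Ll
L/I-2 ? ·: LL|Ll|ll
L/II-1 ? I-1×I-2: LL|Ll|ll
L/II-2 un ·: LL|Ll
L/III-1 un II-2×II-1: LL|Ll
L/III-2 un II-2×II-1: LL|Ll
L/III-3 ? II-2×II-1: LL|Ll|ll
⇒ L over [I-1,I-2,II-1,II-2,III-1,III-2,III-3]: 142 consistent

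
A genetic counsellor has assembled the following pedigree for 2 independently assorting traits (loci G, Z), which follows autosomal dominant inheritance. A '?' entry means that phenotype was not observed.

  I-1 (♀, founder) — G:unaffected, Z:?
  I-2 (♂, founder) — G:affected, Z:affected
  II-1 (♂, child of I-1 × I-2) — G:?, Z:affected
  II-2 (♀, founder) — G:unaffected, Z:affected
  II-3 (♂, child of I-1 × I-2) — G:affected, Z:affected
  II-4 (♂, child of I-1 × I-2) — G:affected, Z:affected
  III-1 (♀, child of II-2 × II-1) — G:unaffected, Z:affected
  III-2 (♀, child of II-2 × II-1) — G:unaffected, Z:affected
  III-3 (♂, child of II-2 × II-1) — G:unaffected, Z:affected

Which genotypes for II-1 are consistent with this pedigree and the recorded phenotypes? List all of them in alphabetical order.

II-1 ∈ {Gg ZZ, Gg Zz, gg ZZ, gg Zz}

G/I-1 un ·: gg
G/I-2 aff ·: Gg|GG
G/II-1 ? I-1×I-2: gg|Gg
G/II-2 un ·: gg
G/II-3 aff I-1×I-2: Gg
G/II-4 aff I-1×I-2: Gg
G/III-1 un II-2×II-1: gg
G/III-2 un II-2×II-1: gg
G/III-3 un II-2×II-1: gg
⇒ G over [I-1,I-2,II-1,II-2,II-3,II-4,III-1,III-2,III-3]: 3 consistent
Z/I-1 ? ·: zz|Zz|ZZ
Z/I-2 aff ·: Zz|ZZ
Z/II-1 aff I-1×I-2: Zz|ZZ
Z/II-2 aff ·: Zz|ZZ
Z/II-3 aff I-1×I-2: Zz|ZZ
Z/II-4 aff I-1×I-2: Zz|ZZ
Z/III-1 aff II-2×II-1: Zz|ZZ
Z/III-2 aff II-2×II-1: Zz|ZZ
Z/III-3 aff II-2×II-1: Zz|ZZ
⇒ Z over [I-1,I-2,II-1,II-2,II-3,II-4,III-1,III-2,III-3]: 341 consistent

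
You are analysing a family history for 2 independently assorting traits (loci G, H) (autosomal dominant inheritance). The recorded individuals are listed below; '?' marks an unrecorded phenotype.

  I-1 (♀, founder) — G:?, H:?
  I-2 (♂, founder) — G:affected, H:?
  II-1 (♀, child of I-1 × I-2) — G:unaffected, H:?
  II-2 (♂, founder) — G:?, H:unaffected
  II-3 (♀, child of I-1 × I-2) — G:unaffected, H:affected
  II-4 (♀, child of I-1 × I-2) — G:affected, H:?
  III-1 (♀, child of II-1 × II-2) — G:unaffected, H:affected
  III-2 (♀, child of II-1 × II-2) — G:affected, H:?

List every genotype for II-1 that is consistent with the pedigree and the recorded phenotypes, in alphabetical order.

II-1 ∈ {gg HH, gg Hh}

G/I-1 ? ·: gg|Gg
G/I-2 aff ·: Gg
G/II-1 un I-1×I-2: gg
G/II-2 ? ·: Gg
G/II-3 un I-1×I-2: gg
G/II-4 aff I-1×I-2: Gg|GG
G/III-1 un II-1×II-2: gg
G/III-2 aff II-1×II-2: Gg
⇒ G over [I-1,I-2,II-1,II-2,II-3,II-4,III-1,III-2]: 3 consistent
H/I-1 ? ·: hh|Hh|HH
H/I-2 ? ·: hh|Hh|HH
H/II-1 ? I-1×I-2: Hh|HH
H/II-2 un ·: hh
H/II-3 aff I-1×I-2: Hh|HH
H/II-4 ? I-1×I-2: hh|Hh|HH
H/III-1 aff II-1×II-2: Hh
H/III-2 ? II-1×II-2: hh|Hh
⇒ H over [I-1,I-2,II-1,II-2,II-3,II-4,III-1,III-2]: 55 consistent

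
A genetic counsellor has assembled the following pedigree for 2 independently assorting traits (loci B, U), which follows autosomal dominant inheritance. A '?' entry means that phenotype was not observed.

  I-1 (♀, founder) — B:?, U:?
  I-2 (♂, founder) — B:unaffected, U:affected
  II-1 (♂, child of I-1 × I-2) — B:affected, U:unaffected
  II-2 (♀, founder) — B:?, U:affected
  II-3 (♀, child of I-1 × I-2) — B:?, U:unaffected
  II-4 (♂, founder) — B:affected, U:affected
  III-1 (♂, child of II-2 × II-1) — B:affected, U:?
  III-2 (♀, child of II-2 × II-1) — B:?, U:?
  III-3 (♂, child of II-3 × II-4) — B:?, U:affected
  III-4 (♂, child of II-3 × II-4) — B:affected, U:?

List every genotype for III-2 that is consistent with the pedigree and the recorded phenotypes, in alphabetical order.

B/I-1 ? ·: Bb|BB
B/I-2 un ·: bb
B/II-1 aff I-1×I-2: Bb
B/II-2 ? ·: bb|Bb|BB
B/II-3 ? I-1×I-2: bb|Bb
B/II-4 aff ·: Bb|BB
B/III-1 aff II-2×II-1: Bb|BB
B/III-2 ? II-2×II-1: bb|Bb|BB
B/III-3 ? II-3×II-4: bb|Bb|BB
B/III-4 aff II-3×II-4: Bb|BB
⇒ B over [I-1,I-2,II-1,II-2,II-3,II-4,III-1,III-2,III-3,III-4]: 276 consistent
U/I-1 ? ·: uu|Uu
U/I-2 aff ·: Uu
U/II-1 un I-1×I-2: uu
U/II-2 aff ·: Uu|UU
U/II-3 un I-1×I-2: uu
U/II-4 aff ·: Uu|UU
U/III-1 ? II-2×II-1: uu|Uu
U/III-2 ? II-2×II-1: uu|Uu
U/III-3 aff II-3×II-4: Uu
U/III-4 ? II-3×II-4: uu|Uu
⇒ U over [I-1,I-2,II-1,II-2,II-3,II-4,III-1,III-2,III-3,III-4]: 30 consistent

III-2 ∈ {BB Uu, BB uu, Bb Uu, Bb uu, bb Uu, bb uu}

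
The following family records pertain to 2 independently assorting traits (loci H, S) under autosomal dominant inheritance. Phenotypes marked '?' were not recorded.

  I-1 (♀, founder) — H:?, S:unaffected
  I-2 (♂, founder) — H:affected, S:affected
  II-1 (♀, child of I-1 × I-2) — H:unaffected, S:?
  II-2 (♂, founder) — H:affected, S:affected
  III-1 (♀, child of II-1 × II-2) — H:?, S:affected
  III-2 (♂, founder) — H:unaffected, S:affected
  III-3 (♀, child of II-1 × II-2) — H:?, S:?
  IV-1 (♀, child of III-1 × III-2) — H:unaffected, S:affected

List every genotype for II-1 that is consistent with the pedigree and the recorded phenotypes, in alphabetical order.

II-1 ∈ {hh Ss, hh ss}

H/I-1 ? ·: hh|Hh
H/I-2 aff ·: Hh
H/II-1 un I-1×I-2: hh
H/II-2 aff ·: Hh|HH
H/III-1 ? II-1×II-2: hh|Hh
H/III-2 un ·: hh
H/III-3 ? II-1×II-2: hh|Hh
H/IV-1 un III-1×III-2: hh
⇒ H over [I-1,I-2,II-1,II-2,III-1,III-2,III-3,IV-1]: 10 consistent
S/I-1 un ·: ss
S/I-2 aff ·: Ss|SS
S/II-1 ? I-1×I-2: ss|Ss
S/II-2 aff ·: Ss|SS
S/III-1 aff II-1×II-2: Ss|SS
S/III-2 aff ·: Ss|SS
S/III-3 ? II-1×II-2: ss|Ss|SS
S/IV-1 aff III-1×III-2: Ss|SS
⇒ S over [I-1,I-2,II-1,II-2,III-1,III-2,III-3,IV-1]: 82 consistent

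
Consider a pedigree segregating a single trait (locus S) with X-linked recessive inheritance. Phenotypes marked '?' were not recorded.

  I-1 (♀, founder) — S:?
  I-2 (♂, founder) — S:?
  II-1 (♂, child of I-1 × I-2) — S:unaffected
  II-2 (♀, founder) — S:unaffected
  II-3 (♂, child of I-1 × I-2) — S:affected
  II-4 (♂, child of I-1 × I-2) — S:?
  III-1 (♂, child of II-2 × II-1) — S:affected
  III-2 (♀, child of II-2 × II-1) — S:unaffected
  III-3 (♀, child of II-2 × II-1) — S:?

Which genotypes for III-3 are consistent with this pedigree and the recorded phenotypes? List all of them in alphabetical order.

III-3 ∈ {X^SX^S, X^SX^s}

S/I-1 ? ·: X^SX^s
S/I-2 ? ·: X^SY|X^sY
S/II-1 un I-1×I-2: X^SY
S/II-2 un ·: X^SX^s
S/II-3 aff I-1×I-2: X^sY
S/II-4 ? I-1×I-2: X^SY|X^sY
S/III-1 aff II-2×II-1: X^sY
S/III-2 un II-2×II-1: X^SX^S|X^SX^s
S/III-3 ? II-2×II-1: X^SX^S|X^SX^s
⇒ S over [I-1,I-2,II-1,II-2,II-3,II-4,III-1,III-2,III-3]: 16 consistent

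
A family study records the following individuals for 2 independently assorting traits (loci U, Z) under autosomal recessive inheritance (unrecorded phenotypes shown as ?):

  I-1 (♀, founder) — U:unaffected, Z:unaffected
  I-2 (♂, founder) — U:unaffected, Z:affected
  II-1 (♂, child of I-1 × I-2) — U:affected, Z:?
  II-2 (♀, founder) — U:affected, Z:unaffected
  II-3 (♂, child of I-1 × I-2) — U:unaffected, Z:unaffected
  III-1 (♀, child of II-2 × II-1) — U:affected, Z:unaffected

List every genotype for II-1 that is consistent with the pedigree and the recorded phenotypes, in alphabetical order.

II-1 ∈ {uu Zz, uu zz}

U/I-1 un ·: Uu
U/I-2 un ·: Uu
U/II-1 aff I-1×I-2: uu
U/II-2 aff ·: uu
U/II-3 un I-1×I-2: UU|Uu
U/III-1 aff II-2×II-1: uu
⇒ U over [I-1,I-2,II-1,II-2,II-3,III-1]: 2 consistent
Z/I-1 un ·: ZZ|Zz
Z/I-2 aff ·: zz
Z/II-1 ? I-1×I-2: Zz|zz
Z/II-2 un ·: ZZ|Zz
Z/II-3 un I-1×I-2: Zz
Z/III-1 un II-2×II-1: ZZ|Zz
⇒ Z over [I-1,I-2,II-1,II-2,II-3,III-1]: 10 consistent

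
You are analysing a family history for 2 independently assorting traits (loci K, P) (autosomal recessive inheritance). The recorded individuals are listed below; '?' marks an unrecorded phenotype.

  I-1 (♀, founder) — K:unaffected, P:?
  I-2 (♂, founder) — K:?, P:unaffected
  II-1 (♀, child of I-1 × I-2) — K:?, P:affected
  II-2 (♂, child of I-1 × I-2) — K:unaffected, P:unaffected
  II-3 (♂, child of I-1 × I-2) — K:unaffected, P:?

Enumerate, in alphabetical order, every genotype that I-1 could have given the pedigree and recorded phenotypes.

K/I-1 un ·: KK|Kk
K/I-2 ? ·: KK|Kk|kk
K/II-1 ? I-1×I-2: KK|Kk|kk
K/II-2 un I-1×I-2: KK|Kk
K/II-3 un I-1×I-2: KK|Kk
⇒ K over [I-1,I-2,II-1,II-2,II-3]: 32 consistent
P/I-1 ? ·: Pp|pp
P/I-2 un ·: Pp
P/II-1 aff I-1×I-2: pp
P/II-2 un I-1×I-2: PP|Pp
P/II-3 ? I-1×I-2: PP|Pp|pp
⇒ P over [I-1,I-2,II-1,II-2,II-3]: 8 consistent

I-1 ∈ {KK Pp, KK pp, Kk Pp, Kk pp}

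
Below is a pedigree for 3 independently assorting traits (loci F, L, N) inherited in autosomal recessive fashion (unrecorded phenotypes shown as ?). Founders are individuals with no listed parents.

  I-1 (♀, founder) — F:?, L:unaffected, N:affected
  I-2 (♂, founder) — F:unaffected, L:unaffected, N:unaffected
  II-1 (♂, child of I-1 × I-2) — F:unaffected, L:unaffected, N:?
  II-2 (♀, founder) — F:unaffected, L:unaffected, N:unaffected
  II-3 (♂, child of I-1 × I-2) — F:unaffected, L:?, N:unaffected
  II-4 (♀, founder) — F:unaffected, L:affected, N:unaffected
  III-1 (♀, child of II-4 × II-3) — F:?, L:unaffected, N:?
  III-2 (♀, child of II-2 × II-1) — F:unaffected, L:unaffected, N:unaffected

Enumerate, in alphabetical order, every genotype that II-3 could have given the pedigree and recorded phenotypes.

F/I-1 ? ·: FF|Ff|ff
F/I-2 un ·: FF|Ff
F/II-1 un I-1×I-2: FF|Ff
F/II-2 un ·: FF|Ff
F/II-3 un I-1×I-2: FF|Ff
F/II-4 un ·: FF|Ff
F/III-1 ? II-4×II-3: FF|Ff|ff
F/III-2 un II-2×II-1: FF|Ff
⇒ F over [I-1,I-2,II-1,II-2,II-3,II-4,III-1,III-2]: 217 consistent
L/I-1 un ·: LL|Ll
L/I-2 un ·: LL|Ll
L/II-1 un I-1×I-2: LL|Ll
L/II-2 un ·: LL|Ll
L/II-3 ? I-1×I-2: LL|Ll
L/II-4 aff ·: ll
L/III-1 un II-4×II-3: Ll
L/III-2 un II-2×II-1: LL|Ll
⇒ L over [I-1,I-2,II-1,II-2,II-3,II-4,III-1,III-2]: 45 consistent
N/I-1 aff ·: nn
N/I-2 un ·: NN|Nn
N/II-1 ? I-1×I-2: Nn|nn
N/II-2 un ·: NN|Nn
N/II-3 un I-1×I-2: Nn
N/II-4 un ·: NN|Nn
N/III-1 ? II-4×II-3: NN|Nn|nn
N/III-2 un II-2×II-1: NN|Nn
⇒ N over [I-1,I-2,II-1,II-2,II-3,II-4,III-1,III-2]: 50 consistent

II-3 ∈ {FF LL Nn, FF Ll Nn, Ff LL Nn, Ff Ll Nn}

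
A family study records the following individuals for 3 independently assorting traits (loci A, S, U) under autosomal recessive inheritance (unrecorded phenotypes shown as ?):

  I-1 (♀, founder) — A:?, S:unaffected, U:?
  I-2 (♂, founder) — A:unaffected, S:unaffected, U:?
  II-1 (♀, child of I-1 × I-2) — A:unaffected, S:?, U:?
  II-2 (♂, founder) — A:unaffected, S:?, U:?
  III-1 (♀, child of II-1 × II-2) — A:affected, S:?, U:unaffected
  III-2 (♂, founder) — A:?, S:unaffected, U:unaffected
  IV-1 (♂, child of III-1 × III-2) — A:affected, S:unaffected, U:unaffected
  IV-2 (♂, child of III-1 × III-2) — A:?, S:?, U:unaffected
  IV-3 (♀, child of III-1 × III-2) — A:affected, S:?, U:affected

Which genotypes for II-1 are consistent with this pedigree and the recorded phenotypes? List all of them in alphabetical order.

II-1 ∈ {Aa SS UU, Aa SS Uu, Aa SS uu, Aa Ss UU, Aa Ss Uu, Aa Ss uu, Aa ss UU, Aa ss Uu, Aa ss uu}

A/I-1 ? ·: AA|Aa|aa
A/I-2 un ·: AA|Aa
A/II-1 un I-1×I-2: Aa
A/II-2 un ·: Aa
A/III-1 aff II-1×II-2: aa
A/III-2 ? ·: Aa|aa
A/IV-1 aff III-1×III-2: aa
A/IV-2 ? III-1×III-2: Aa|aa
A/IV-3 aff III-1×III-2: aa
⇒ A over [I-1,I-2,II-1,II-2,III-1,III-2,IV-1,IV-2,IV-3]: 15 consistent
S/I-1 un ·: SS|Ss
S/I-2 un ·: SS|Ss
S/II-1 ? I-1×I-2: SS|Ss|ss
S/II-2 ? ·: SS|Ss|ss
S/III-1 ? II-1×II-2: SS|Ss|ss
S/III-2 un ·: SS|Ss
S/IV-1 un III-1×III-2: SS|Ss
S/IV-2 ? III-1×III-2: SS|Ss|ss
S/IV-3 ? III-1×III-2: SS|Ss|ss
⇒ S over [I-1,I-2,II-1,II-2,III-1,III-2,IV-1,IV-2,IV-3]: 660 consistent
U/I-1 ? ·: UU|Uu|uu
U/I-2 ? ·: UU|Uu|uu
U/II-1 ? I-1×I-2: UU|Uu|uu
U/II-2 ? ·: UU|Uu|uu
U/III-1 un II-1×II-2: Uu
U/III-2 un ·: Uu
U/IV-1 un III-1×III-2: UU|Uu
U/IV-2 un III-1×III-2: UU|Uu
U/IV-3 aff III-1×III-2: uu
⇒ U over [I-1,I-2,II-1,II-2,III-1,III-2,IV-1,IV-2,IV-3]: 148 consistent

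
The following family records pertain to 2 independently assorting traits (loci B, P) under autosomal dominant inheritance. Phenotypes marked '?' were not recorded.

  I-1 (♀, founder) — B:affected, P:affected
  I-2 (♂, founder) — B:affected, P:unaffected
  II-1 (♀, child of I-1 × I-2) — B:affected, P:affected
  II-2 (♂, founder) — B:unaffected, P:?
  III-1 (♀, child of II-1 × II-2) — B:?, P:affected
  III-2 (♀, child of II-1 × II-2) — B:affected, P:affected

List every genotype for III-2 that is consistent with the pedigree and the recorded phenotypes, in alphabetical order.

III-2 ∈ {Bb PP, Bb Pp}

B/I-1 aff ·: Bb|BB
B/I-2 aff ·: Bb|BB
B/II-1 aff I-1×I-2: Bb|BB
B/II-2 un ·: bb
B/III-1 ? II-1×II-2: bb|Bb
B/III-2 aff II-1×II-2: Bb
⇒ B over [I-1,I-2,II-1,II-2,III-1,III-2]: 10 consistent
P/I-1 aff ·: Pp|PP
P/I-2 un ·: pp
P/II-1 aff I-1×I-2: Pp
P/II-2 ? ·: pp|Pp|PP
P/III-1 aff II-1×II-2: Pp|PP
P/III-2 aff II-1×II-2: Pp|PP
⇒ P over [I-1,I-2,II-1,II-2,III-1,III-2]: 18 consistent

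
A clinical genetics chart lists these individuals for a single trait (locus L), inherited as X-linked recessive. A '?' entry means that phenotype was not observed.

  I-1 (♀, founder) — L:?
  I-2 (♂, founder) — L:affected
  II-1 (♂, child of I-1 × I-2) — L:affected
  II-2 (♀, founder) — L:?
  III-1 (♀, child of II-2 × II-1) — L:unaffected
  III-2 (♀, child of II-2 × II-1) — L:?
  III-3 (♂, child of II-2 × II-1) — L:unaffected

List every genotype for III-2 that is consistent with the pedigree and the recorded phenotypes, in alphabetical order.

L/I-1 ? ·: X^LX^l|X^lX^l
L/I-2 aff ·: X^lY
L/II-1 aff I-1×I-2: X^lY
L/II-2 ? ·: X^LX^L|X^LX^l
L/III-1 un II-2×II-1: X^LX^l
L/III-2 ? II-2×II-1: X^LX^l|X^lX^l
L/III-3 un II-2×II-1: X^LY
⇒ L over [I-1,I-2,II-1,II-2,III-1,III-2,III-3]: 6 consistent

III-2 ∈ {X^LX^l, X^lX^l}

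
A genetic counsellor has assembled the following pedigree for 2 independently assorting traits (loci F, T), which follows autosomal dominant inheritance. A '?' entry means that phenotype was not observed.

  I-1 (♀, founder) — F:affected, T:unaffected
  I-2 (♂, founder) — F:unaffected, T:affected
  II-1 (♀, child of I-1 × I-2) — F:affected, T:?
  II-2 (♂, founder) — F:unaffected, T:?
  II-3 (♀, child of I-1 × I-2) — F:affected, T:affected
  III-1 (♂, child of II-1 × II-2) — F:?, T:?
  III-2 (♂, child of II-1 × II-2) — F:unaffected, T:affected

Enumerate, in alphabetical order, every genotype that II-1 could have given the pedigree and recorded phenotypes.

F/I-1 aff ·: Ff|FF
F/I-2 un ·: ff
F/II-1 aff I-1×I-2: Ff
F/II-2 un ·: ff
F/II-3 aff I-1×I-2: Ff
F/III-1 ? II-1×II-2: ff|Ff
F/III-2 un II-1×II-2: ff
⇒ F over [I-1,I-2,II-1,II-2,II-3,III-1,III-2]: 4 consistent
T/I-1 un ·: tt
T/I-2 aff ·: Tt|TT
T/II-1 ? I-1×I-2: tt|Tt
T/II-2 ? ·: tt|Tt|TT
T/II-3 aff I-1×I-2: Tt
T/III-1 ? II-1×II-2: tt|Tt|TT
T/III-2 aff II-1×II-2: Tt|TT
⇒ T over [I-1,I-2,II-1,II-2,II-3,III-1,III-2]: 27 consistent

II-1 ∈ {Ff Tt, Ff tt}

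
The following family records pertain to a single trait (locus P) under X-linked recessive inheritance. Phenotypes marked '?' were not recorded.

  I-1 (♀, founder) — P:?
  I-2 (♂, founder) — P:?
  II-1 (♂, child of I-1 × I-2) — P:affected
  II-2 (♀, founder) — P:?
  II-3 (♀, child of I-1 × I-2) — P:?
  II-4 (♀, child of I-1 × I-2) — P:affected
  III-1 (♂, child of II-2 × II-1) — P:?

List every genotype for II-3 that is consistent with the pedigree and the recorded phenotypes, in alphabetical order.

P/I-1 ? ·: X^PX^p|X^pX^p
P/I-2 ? ·: X^pY
P/II-1 aff I-1×I-2: X^pY
P/II-2 ? ·: X^PX^P|X^PX^p|X^pX^p
P/II-3 ? I-1×I-2: X^PX^p|X^pX^p
P/II-4 aff I-1×I-2: X^pX^p
P/III-1 ? II-2×II-1: X^PY|X^pY
⇒ P over [I-1,I-2,II-1,II-2,II-3,II-4,III-1]: 12 consistent

II-3 ∈ {X^PX^p, X^pX^p}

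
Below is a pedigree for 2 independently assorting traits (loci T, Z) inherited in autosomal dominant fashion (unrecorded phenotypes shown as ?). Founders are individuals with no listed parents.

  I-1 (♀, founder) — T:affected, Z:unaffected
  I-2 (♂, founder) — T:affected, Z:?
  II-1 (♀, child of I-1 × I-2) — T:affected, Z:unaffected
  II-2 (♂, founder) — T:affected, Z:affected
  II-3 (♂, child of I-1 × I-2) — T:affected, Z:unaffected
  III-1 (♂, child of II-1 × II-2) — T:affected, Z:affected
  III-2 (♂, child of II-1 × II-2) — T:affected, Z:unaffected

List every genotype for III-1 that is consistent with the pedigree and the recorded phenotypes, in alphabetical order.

T/I-1 aff ·: Tt|TT
T/I-2 aff ·: Tt|TT
T/II-1 aff I-1×I-2: Tt|TT
T/II-2 aff ·: Tt|TT
T/II-3 aff I-1×I-2: Tt|TT
T/III-1 aff II-1×II-2: Tt|TT
T/III-2 aff II-1×II-2: Tt|TT
⇒ T over [I-1,I-2,II-1,II-2,II-3,III-1,III-2]: 83 consistent
Z/I-1 un ·: zz
Z/I-2 ? ·: zz|Zz
Z/II-1 un I-1×I-2: zz
Z/II-2 aff ·: Zz
Z/II-3 un I-1×I-2: zz
Z/III-1 aff II-1×II-2: Zz
Z/III-2 un II-1×II-2: zz
⇒ Z over [I-1,I-2,II-1,II-2,II-3,III-1,III-2]: 2 consistent

III-1 ∈ {TT Zz, Tt Zz}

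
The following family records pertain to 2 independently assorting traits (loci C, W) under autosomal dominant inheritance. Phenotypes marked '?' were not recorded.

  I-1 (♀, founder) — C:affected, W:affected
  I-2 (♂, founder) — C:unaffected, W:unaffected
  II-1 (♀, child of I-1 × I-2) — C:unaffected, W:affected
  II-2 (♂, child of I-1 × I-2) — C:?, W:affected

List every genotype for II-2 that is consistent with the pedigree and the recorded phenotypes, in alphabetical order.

II-2 ∈ {Cc Ww, cc Ww}

C/I-1 aff ·: Cc
C/I-2 un ·: cc
C/II-1 un I-1×I-2: cc
C/II-2 ? I-1×I-2: cc|Cc
⇒ C over [I-1,I-2,II-1,II-2]: 2 consistent
W/I-1 aff ·: Ww|WW
W/I-2 un ·: ww
W/II-1 aff I-1×I-2: Ww
W/II-2 aff I-1×I-2: Ww
⇒ W over [I-1,I-2,II-1,II-2]: 2 consistent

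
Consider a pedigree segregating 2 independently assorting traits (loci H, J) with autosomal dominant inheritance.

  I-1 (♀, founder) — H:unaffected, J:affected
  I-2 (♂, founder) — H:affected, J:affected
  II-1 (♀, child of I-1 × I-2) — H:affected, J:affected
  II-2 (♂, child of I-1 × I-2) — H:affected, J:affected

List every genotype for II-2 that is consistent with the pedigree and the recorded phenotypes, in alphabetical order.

II-2 ∈ {Hh JJ, Hh Jj}

H/I-1 un ·: hh
H/I-2 aff ·: Hh|HH
H/II-1 aff I-1×I-2: Hh
H/II-2 aff I-1×I-2: Hh
⇒ H over [I-1,I-2,II-1,II-2]: 2 consistent
J/I-1 aff ·: Jj|JJ
J/I-2 aff ·: Jj|JJ
J/II-1 aff I-1×I-2: Jj|JJ
J/II-2 aff I-1×I-2: Jj|JJ
⇒ J over [I-1,I-2,II-1,II-2]: 13 consistent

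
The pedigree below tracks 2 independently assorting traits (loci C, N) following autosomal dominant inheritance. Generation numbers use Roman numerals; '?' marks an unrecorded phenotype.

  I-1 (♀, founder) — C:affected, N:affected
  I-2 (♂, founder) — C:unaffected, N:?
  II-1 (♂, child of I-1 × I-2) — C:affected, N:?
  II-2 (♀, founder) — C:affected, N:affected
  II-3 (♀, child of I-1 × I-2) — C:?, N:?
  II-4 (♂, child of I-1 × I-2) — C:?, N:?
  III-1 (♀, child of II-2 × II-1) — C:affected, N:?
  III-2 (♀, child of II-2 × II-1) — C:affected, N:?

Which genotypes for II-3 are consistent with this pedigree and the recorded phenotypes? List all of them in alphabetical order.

C/I-1 aff ·: Cc|CC
C/I-2 un ·: cc
C/II-1 aff I-1×I-2: Cc
C/II-2 aff ·: Cc|CC
C/II-3 ? I-1×I-2: cc|Cc
C/II-4 ? I-1×I-2: cc|Cc
C/III-1 aff II-2×II-1: Cc|CC
C/III-2 aff II-2×II-1: Cc|CC
⇒ C over [I-1,I-2,II-1,II-2,II-3,II-4,III-1,III-2]: 40 consistent
N/I-1 aff ·: Nn|NN
N/I-2 ? ·: nn|Nn|NN
N/II-1 ? I-1×I-2: nn|Nn|NN
N/II-2 aff ·: Nn|NN
N/II-3 ? I-1×I-2: nn|Nn|NN
N/II-4 ? I-1×I-2: nn|Nn|NN
N/III-1 ? II-2×II-1: nn|Nn|NN
N/III-2 ? II-2×II-1: nn|Nn|NN
⇒ N over [I-1,I-2,II-1,II-2,II-3,II-4,III-1,III-2]: 441 consistent

II-3 ∈ {Cc NN, Cc Nn, Cc nn, cc NN, cc Nn, cc nn}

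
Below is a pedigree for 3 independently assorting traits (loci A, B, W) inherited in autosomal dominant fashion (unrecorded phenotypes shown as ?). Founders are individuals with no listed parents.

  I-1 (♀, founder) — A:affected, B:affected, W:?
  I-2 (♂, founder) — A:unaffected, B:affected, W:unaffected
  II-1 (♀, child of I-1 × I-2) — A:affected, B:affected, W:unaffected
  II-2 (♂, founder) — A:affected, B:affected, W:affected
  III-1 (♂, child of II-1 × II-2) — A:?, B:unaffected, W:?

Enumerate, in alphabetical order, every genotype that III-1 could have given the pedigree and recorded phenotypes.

III-1 ∈ {AA bb Ww, AA bb ww, Aa bb Ww, Aa bb ww, aa bb Ww, aa bb ww}

A/I-1 aff ·: Aa|AA
A/I-2 un ·: aa
A/II-1 aff I-1×I-2: Aa
A/II-2 aff ·: Aa|AA
A/III-1 ? II-1×II-2: aa|Aa|AA
⇒ A over [I-1,I-2,II-1,II-2,III-1]: 10 consistent
B/I-1 aff ·: Bb|BB
B/I-2 aff ·: Bb|BB
B/II-1 aff I-1×I-2: Bb
B/II-2 aff ·: Bb
B/III-1 un II-1×II-2: bb
⇒ B over [I-1,I-2,II-1,II-2,III-1]: 3 consistent
W/I-1 ? ·: ww|Ww
W/I-2 un ·: ww
W/II-1 un I-1×I-2: ww
W/II-2 aff ·: Ww|WW
W/III-1 ? II-1×II-2: ww|Ww
⇒ W over [I-1,I-2,II-1,II-2,III-1]: 6 consistent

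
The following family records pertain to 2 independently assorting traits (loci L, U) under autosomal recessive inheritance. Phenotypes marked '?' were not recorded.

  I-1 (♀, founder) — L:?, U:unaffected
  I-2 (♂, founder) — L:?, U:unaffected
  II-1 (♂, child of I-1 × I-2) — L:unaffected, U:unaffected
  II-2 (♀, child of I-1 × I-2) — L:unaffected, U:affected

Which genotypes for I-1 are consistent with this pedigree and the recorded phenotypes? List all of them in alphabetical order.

L/I-1 ? ·: LL|Ll|ll
L/I-2 ? ·: LL|Ll|ll
L/II-1 un I-1×I-2: LL|Ll
L/II-2 un I-1×I-2: LL|Ll
⇒ L over [I-1,I-2,II-1,II-2]: 17 consistent
U/I-1 un ·: Uu
U/I-2 un ·: Uu
U/II-1 un I-1×I-2: UU|Uu
U/II-2 aff I-1×I-2: uu
⇒ U over [I-1,I-2,II-1,II-2]: 2 consistent

I-1 ∈ {LL Uu, Ll Uu, ll Uu}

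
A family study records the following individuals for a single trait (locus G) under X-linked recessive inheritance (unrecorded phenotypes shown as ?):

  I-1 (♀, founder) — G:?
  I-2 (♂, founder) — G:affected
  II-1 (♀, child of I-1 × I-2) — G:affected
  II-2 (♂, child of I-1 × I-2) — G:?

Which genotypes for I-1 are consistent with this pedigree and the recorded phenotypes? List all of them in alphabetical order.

I-1 ∈ {X^GX^g, X^gX^g}

G/I-1 ? ·: X^GX^g|X^gX^g
G/I-2 aff ·: X^gY
G/II-1 aff I-1×I-2: X^gX^g
G/II-2 ? I-1×I-2: X^GY|X^gY
⇒ G over [I-1,I-2,II-1,II-2]: 3 consistent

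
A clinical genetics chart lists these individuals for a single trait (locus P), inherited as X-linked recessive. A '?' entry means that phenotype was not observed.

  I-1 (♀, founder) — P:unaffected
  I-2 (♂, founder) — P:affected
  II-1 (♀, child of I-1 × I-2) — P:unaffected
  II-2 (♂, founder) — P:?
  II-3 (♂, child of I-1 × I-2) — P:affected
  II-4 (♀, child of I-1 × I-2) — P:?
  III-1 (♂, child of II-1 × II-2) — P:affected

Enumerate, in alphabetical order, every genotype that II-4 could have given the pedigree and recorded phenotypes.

P/I-1 un ·: X^PX^p
P/I-2 aff ·: X^pY
P/II-1 un I-1×I-2: X^PX^p
P/II-2 ? ·: X^PY|X^pY
P/II-3 aff I-1×I-2: X^pY
P/II-4 ? I-1×I-2: X^PX^p|X^pX^p
P/III-1 aff II-1×II-2: X^pY
⇒ P over [I-1,I-2,II-1,II-2,II-3,II-4,III-1]: 4 consistent

II-4 ∈ {X^PX^p, X^pX^p}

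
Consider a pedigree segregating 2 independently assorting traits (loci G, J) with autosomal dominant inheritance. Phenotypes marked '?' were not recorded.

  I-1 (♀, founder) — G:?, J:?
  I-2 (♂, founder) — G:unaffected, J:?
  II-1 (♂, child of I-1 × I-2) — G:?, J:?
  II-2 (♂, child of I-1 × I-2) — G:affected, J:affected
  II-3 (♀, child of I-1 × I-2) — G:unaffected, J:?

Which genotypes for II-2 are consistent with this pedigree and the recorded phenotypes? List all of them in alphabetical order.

G/I-1 ? ·: Gg
G/I-2 un ·: gg
G/II-1 ? I-1×I-2: gg|Gg
G/II-2 aff I-1×I-2: Gg
G/II-3 un I-1×I-2: gg
⇒ G over [I-1,I-2,II-1,II-2,II-3]: 2 consistent
J/I-1 ? ·: jj|Jj|JJ
J/I-2 ? ·: jj|Jj|JJ
J/II-1 ? I-1×I-2: jj|Jj|JJ
J/II-2 aff I-1×I-2: Jj|JJ
J/II-3 ? I-1×I-2: jj|Jj|JJ
⇒ J over [I-1,I-2,II-1,II-2,II-3]: 45 consistent

II-2 ∈ {Gg JJ, Gg Jj}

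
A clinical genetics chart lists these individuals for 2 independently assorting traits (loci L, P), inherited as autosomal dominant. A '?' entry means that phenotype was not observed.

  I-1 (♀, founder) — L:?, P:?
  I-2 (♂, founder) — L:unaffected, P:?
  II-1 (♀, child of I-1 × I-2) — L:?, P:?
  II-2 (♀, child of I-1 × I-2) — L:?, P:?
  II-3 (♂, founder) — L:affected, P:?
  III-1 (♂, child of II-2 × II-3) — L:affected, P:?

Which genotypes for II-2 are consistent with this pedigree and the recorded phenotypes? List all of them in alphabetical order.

II-2 ∈ {Ll PP, Ll Pp, Ll pp, ll PP, ll Pp, ll pp}

L/I-1 ? ·: ll|Ll|LL
L/I-2 un ·: ll
L/II-1 ? I-1×I-2: ll|Ll
L/II-2 ? I-1×I-2: ll|Ll
L/II-3 aff ·: Ll|LL
L/III-1 aff II-2×II-3: Ll|LL
⇒ L over [I-1,I-2,II-1,II-2,II-3,III-1]: 18 consistent
P/I-1 ? ·: pp|Pp|PP
P/I-2 ? ·: pp|Pp|PP
P/II-1 ? I-1×I-2: pp|Pp|PP
P/II-2 ? I-1×I-2: pp|Pp|PP
P/II-3 ? ·: pp|Pp|PP
P/III-1 ? II-2×II-3: pp|Pp|PP
⇒ P over [I-1,I-2,II-1,II-2,II-3,III-1]: 155 consistent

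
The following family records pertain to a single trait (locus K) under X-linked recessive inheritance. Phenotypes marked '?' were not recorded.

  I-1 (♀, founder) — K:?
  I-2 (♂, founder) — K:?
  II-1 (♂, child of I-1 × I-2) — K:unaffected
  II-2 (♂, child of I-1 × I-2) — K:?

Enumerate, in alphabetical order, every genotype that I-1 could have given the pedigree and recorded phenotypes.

I-1 ∈ {X^KX^K, X^KX^k}

K/I-1 ? ·: X^KX^K|X^KX^k
K/I-2 ? ·: X^KY|X^kY
K/II-1 un I-1×I-2: X^KY
K/II-2 ? I-1×I-2: X^KY|X^kY
⇒ K over [I-1,I-2,II-1,II-2]: 6 consistent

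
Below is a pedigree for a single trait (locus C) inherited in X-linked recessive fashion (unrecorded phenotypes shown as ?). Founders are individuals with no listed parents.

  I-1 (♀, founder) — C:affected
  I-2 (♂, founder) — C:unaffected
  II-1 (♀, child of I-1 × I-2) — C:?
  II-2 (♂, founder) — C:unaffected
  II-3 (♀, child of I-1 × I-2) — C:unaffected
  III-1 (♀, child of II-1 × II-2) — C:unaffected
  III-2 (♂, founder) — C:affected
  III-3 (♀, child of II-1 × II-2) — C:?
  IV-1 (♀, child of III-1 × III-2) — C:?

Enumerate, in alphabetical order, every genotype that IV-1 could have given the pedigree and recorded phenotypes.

IV-1 ∈ {X^CX^c, X^cX^c}

C/I-1 aff ·: X^cX^c
C/I-2 un ·: X^CY
C/II-1 ? I-1×I-2: X^CX^c
C/II-2 un ·: X^CY
C/II-3 un I-1×I-2: X^CX^c
C/III-1 un II-1×II-2: X^CX^C|X^CX^c
C/III-2 aff ·: X^cY
C/III-3 ? II-1×II-2: X^CX^C|X^CX^c
C/IV-1 ? III-1×III-2: X^CX^c|X^cX^c
⇒ C over [I-1,I-2,II-1,II-2,II-3,III-1,III-2,III-3,IV-1]: 6 consistent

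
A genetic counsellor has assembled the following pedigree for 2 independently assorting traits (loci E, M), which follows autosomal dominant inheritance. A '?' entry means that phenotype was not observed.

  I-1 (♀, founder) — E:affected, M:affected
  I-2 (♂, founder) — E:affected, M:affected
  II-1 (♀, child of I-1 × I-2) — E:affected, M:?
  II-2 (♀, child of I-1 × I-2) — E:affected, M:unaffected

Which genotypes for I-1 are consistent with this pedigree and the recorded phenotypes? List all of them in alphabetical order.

I-1 ∈ {EE Mm, Ee Mm}

E/I-1 aff ·: Ee|EE
E/I-2 aff ·: Ee|EE
E/II-1 aff I-1×I-2: Ee|EE
E/II-2 aff I-1×I-2: Ee|EE
⇒ E over [I-1,I-2,II-1,II-2]: 13 consistent
M/I-1 aff ·: Mm
M/I-2 aff ·: Mm
M/II-1 ? I-1×I-2: mm|Mm|MM
M/II-2 un I-1×I-2: mm
⇒ M over [I-1,I-2,II-1,II-2]: 3 consistent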